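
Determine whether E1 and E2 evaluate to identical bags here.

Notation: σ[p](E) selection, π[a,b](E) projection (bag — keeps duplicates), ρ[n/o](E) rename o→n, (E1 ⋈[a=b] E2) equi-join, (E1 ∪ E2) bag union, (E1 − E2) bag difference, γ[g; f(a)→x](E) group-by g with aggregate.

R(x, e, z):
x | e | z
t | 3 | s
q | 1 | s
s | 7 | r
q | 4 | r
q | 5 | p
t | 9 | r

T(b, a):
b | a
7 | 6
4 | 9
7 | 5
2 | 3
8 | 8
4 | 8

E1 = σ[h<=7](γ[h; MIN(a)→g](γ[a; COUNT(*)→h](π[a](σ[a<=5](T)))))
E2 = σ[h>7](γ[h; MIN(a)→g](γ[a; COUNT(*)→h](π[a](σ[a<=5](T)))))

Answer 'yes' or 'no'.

E1 per-node cardinality:
  T → 6
  σ[a<=5](T) → 2
  π[a](σ[a<=5](T)) → 2
  γ[a; COUNT(*)→h](π[a](σ[a<=5](T))) → 2
  γ[h; MIN(a)→g](γ[a; COUNT(*)→h](π[a](σ[a<=5](T)))) → 1
  σ[h<=7](γ[h; MIN(a)→g](γ[a; COUNT(*)→h](π[a](σ[a<=5](T))))) → 1
E2 per-node cardinality:
  T → 6
  σ[a<=5](T) → 2
  π[a](σ[a<=5](T)) → 2
  γ[a; COUNT(*)→h](π[a](σ[a<=5](T))) → 2
  γ[h; MIN(a)→g](γ[a; COUNT(*)→h](π[a](σ[a<=5](T)))) → 1
  σ[h>7](γ[h; MIN(a)→g](γ[a; COUNT(*)→h](π[a](σ[a<=5](T))))) → 0

E1 result:
h | g
1 | 3
E2 result:
h | g
(0 rows)
Witness: (1, 3) appears 1× in E1 but 0× in E2.

no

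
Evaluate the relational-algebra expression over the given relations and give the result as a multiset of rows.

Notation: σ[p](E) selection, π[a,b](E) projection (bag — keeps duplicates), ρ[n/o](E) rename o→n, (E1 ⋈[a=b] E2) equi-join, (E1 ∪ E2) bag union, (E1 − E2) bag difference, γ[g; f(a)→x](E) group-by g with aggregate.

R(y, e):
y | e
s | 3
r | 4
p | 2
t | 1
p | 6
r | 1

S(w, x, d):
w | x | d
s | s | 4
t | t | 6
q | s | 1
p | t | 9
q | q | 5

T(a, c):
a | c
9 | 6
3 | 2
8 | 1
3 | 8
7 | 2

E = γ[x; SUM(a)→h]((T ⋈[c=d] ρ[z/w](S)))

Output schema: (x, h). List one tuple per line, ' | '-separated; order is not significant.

Subexpression sizes:
  T → 5
  S → 5
  ρ[z/w](S) → 5
  (T ⋈[c=d] ρ[z/w](S)) → 2
  γ[x; SUM(a)→h]((T ⋈[c=d] ρ[z/w](S))) → 2

== RESULT ==
x | h
s | 8
t | 9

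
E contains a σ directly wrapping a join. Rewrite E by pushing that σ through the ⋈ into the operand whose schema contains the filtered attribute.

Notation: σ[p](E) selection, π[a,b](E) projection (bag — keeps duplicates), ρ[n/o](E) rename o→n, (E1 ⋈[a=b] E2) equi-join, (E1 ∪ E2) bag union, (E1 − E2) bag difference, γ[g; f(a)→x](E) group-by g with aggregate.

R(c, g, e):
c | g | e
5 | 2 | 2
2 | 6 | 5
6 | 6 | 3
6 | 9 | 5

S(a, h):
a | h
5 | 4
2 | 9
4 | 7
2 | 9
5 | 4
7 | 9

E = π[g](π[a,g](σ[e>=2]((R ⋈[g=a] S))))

σ filters on e, owned by the left side.
E' = π[g](π[a,g]((σ[e>=2](R) ⋈[g=a] S)))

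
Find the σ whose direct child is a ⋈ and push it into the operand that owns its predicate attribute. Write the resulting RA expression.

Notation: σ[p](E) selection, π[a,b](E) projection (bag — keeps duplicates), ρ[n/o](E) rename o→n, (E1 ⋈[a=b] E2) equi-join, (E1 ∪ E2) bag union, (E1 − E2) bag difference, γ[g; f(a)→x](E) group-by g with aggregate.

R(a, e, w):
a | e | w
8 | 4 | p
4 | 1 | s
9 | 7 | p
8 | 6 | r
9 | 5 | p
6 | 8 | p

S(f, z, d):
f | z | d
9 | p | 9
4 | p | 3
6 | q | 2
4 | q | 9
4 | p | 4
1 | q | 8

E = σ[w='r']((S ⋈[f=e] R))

σ filters on w, owned by the right side.
E' = (S ⋈[f=e] σ[w='r'](R))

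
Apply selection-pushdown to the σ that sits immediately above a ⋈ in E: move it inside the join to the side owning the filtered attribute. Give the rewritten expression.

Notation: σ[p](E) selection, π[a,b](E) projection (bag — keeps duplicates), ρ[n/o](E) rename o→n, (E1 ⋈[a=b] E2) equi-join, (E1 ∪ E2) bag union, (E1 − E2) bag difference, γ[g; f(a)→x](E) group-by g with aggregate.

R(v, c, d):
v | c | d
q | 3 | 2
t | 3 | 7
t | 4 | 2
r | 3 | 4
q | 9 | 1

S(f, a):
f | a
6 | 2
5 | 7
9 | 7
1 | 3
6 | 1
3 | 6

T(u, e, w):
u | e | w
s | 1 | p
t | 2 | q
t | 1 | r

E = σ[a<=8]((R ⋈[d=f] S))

σ filters on a, owned by the right side.
E' = (R ⋈[d=f] σ[a<=8](S))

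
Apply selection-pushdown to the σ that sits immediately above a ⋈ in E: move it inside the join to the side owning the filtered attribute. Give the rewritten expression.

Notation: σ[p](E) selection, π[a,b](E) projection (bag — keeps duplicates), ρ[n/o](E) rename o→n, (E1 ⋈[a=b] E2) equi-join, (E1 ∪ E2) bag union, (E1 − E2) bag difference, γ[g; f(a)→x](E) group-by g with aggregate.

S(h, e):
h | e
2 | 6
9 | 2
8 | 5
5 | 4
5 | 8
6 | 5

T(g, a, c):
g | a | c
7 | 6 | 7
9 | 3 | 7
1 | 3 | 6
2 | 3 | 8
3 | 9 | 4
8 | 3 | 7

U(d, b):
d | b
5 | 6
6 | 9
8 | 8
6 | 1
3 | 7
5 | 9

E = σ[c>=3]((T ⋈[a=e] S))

σ filters on c, owned by the left side.
E' = (σ[c>=3](T) ⋈[a=e] S)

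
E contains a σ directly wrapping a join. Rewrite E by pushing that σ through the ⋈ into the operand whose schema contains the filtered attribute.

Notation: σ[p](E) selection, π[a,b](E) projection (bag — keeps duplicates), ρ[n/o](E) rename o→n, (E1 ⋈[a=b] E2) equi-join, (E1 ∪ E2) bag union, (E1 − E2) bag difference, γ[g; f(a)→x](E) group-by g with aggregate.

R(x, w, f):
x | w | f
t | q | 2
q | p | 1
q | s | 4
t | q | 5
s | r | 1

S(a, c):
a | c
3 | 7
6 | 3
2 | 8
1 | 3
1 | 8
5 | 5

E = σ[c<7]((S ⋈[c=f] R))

σ filters on c, owned by the left side.
E' = (σ[c<7](S) ⋈[c=f] R)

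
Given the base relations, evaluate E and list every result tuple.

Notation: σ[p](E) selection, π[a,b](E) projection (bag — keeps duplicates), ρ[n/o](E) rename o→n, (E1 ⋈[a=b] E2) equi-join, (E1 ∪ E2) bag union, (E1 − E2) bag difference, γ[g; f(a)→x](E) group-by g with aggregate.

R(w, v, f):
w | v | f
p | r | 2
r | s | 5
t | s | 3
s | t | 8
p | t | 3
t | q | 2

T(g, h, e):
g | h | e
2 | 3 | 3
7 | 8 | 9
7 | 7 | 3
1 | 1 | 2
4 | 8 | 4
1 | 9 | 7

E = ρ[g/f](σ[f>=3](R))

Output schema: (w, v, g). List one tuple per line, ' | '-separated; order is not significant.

Row counts bottom-up:
  R → 6
  σ[f>=3](R) → 4
  ρ[g/f](σ[f>=3](R)) → 4

== RESULT ==
w | v | g
p | t | 3
r | s | 5
s | t | 8
t | s | 3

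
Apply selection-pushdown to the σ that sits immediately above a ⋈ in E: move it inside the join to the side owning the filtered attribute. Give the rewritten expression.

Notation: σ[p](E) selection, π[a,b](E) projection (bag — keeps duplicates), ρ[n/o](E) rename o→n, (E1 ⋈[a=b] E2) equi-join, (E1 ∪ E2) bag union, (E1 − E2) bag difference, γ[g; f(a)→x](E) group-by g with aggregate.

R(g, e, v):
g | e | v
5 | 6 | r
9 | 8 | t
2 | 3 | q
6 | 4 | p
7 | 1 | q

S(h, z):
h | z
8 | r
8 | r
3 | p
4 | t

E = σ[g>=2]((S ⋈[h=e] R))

σ filters on g, owned by the right side.
E' = (S ⋈[h=e] σ[g>=2](R))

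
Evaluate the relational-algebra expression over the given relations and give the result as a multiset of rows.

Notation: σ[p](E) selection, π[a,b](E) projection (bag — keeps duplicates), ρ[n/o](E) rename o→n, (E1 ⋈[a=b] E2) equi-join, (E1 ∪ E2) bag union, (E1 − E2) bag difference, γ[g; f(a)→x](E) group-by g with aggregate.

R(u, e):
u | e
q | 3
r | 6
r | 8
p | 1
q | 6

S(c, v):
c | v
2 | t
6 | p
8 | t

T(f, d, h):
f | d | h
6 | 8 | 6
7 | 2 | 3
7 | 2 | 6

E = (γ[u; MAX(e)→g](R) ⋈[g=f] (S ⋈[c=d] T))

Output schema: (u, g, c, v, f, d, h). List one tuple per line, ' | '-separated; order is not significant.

Subexpression sizes:
  R → 5
  γ[u; MAX(e)→g](R) → 3
  S → 3
  T → 3
  (S ⋈[c=d] T) → 3
  (γ[u; MAX(e)→g](R) ⋈[g=f] (S ⋈[c=d] T)) → 1

== RESULT ==
u | g | c | v | f | d | h
q | 6 | 8 | t | 6 | 8 | 6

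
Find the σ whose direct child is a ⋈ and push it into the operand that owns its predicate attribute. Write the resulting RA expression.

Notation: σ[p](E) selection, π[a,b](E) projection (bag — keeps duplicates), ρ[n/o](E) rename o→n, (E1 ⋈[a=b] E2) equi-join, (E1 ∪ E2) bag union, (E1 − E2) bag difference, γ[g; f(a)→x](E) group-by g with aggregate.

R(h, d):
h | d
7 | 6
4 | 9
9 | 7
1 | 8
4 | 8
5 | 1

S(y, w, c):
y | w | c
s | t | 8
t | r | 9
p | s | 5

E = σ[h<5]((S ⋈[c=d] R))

σ filters on h, owned by the right side.
E' = (S ⋈[c=d] σ[h<5](R))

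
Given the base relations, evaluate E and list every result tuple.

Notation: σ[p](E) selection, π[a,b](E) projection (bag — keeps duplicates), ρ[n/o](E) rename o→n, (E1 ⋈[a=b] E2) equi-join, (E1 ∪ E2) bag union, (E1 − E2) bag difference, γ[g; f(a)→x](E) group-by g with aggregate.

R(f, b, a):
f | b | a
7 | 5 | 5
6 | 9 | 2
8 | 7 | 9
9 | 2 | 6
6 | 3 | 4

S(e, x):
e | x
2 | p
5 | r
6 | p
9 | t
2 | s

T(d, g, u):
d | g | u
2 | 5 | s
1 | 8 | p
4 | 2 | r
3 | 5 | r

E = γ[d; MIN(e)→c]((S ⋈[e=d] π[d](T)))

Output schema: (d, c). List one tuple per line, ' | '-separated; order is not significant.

Subexpression sizes:
  S → 5
  T → 4
  π[d](T) → 4
  (S ⋈[e=d] π[d](T)) → 2
  γ[d; MIN(e)→c]((S ⋈[e=d] π[d](T))) → 1

== RESULT ==
d | c
2 | 2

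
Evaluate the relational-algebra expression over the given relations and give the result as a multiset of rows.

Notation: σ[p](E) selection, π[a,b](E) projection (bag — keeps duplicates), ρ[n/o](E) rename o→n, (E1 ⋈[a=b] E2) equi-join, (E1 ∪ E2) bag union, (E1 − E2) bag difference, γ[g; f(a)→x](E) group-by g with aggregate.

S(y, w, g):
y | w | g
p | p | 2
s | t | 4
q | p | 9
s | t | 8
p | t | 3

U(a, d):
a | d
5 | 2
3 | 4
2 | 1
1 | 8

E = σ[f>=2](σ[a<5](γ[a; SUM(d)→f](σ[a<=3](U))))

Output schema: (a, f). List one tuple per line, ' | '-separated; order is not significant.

Stepwise |·|:
  U → 4
  σ[a<=3](U) → 3
  γ[a; SUM(d)→f](σ[a<=3](U)) → 3
  σ[a<5](γ[a; SUM(d)→f](σ[a<=3](U))) → 3
  σ[f>=2](σ[a<5](γ[a; SUM(d)→f](σ[a<=3](U)))) → 2

== RESULT ==
a | f
1 | 8
3 | 4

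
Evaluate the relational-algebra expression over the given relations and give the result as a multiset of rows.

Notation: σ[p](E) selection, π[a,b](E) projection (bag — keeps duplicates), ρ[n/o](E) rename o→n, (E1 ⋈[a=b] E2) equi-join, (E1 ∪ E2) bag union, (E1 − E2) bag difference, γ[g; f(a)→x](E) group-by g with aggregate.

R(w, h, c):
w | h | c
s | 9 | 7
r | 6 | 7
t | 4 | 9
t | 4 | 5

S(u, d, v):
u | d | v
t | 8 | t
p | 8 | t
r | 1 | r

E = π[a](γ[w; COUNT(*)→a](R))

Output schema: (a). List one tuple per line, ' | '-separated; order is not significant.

Stepwise |·|:
  R → 4
  γ[w; COUNT(*)→a](R) → 3
  π[a](γ[w; COUNT(*)→a](R)) → 3

== RESULT ==
a
1
1
2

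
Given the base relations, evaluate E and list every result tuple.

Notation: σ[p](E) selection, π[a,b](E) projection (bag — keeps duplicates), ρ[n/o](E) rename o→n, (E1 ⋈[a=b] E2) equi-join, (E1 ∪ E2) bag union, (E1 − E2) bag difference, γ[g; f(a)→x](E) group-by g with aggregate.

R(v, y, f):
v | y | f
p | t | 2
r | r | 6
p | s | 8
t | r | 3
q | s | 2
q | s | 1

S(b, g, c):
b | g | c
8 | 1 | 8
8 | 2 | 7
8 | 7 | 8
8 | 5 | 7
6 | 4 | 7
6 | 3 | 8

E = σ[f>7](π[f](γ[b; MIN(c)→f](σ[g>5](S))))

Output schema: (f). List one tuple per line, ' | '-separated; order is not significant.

Stepwise |·|:
  S → 6
  σ[g>5](S) → 1
  γ[b; MIN(c)→f](σ[g>5](S)) → 1
  π[f](γ[b; MIN(c)→f](σ[g>5](S))) → 1
  σ[f>7](π[f](γ[b; MIN(c)→f](σ[g>5](S)))) → 1

== RESULT ==
f
8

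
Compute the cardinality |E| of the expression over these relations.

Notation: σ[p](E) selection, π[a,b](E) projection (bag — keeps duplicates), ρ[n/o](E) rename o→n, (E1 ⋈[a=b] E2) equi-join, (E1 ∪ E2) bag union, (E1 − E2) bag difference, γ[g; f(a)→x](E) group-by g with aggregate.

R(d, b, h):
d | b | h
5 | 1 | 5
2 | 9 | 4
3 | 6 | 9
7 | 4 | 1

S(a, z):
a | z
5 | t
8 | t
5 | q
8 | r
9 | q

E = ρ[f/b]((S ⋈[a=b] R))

Row counts bottom-up:
  S → 5
  R → 4
  (S ⋈[a=b] R) → 1
  ρ[f/b]((S ⋈[a=b] R)) → 1

|E| = 1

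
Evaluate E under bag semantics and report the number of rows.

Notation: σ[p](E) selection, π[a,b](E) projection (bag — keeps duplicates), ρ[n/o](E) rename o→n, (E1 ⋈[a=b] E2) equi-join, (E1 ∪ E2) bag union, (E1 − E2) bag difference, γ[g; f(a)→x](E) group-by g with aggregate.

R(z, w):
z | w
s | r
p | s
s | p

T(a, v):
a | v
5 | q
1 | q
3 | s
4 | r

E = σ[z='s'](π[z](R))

Per-node cardinality:
  R → 3
  π[z](R) → 3
  σ[z='s'](π[z](R)) → 2

|E| = 2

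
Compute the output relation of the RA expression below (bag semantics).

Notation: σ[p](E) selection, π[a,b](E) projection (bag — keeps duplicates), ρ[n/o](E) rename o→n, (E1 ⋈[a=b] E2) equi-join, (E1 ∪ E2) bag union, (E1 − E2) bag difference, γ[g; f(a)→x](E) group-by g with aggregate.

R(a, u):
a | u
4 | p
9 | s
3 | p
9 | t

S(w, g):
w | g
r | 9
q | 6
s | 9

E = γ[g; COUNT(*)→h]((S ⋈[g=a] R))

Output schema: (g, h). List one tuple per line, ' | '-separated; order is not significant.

Subexpression sizes:
  S → 3
  R → 4
  (S ⋈[g=a] R) → 4
  γ[g; COUNT(*)→h]((S ⋈[g=a] R)) → 1

== RESULT ==
g | h
9 | 4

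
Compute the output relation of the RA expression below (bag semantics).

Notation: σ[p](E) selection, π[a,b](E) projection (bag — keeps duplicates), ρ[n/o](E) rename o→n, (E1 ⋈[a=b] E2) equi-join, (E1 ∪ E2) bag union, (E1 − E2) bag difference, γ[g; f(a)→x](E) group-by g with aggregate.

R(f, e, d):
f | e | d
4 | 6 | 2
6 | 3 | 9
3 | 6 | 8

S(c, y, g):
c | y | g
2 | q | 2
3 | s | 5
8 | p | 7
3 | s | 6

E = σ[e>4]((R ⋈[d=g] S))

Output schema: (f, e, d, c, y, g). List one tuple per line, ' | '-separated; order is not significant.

Stepwise |·|:
  R → 3
  S → 4
  (R ⋈[d=g] S) → 1
  σ[e>4]((R ⋈[d=g] S)) → 1

== RESULT ==
f | e | d | c | y | g
4 | 6 | 2 | 2 | q | 2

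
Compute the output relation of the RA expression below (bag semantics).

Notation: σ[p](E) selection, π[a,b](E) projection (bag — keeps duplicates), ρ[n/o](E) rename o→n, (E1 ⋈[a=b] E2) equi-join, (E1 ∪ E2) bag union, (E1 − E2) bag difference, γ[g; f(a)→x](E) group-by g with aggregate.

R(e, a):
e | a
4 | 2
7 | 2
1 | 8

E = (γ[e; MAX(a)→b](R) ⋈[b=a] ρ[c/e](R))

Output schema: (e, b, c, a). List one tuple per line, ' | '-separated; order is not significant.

Row counts bottom-up:
  R → 3
  γ[e; MAX(a)→b](R) → 3
  R → 3
  ρ[c/e](R) → 3
  (γ[e; MAX(a)→b](R) ⋈[b=a] ρ[c/e](R)) → 5

== RESULT ==
e | b | c | a
1 | 8 | 1 | 8
4 | 2 | 4 | 2
4 | 2 | 7 | 2
7 | 2 | 4 | 2
7 | 2 | 7 | 2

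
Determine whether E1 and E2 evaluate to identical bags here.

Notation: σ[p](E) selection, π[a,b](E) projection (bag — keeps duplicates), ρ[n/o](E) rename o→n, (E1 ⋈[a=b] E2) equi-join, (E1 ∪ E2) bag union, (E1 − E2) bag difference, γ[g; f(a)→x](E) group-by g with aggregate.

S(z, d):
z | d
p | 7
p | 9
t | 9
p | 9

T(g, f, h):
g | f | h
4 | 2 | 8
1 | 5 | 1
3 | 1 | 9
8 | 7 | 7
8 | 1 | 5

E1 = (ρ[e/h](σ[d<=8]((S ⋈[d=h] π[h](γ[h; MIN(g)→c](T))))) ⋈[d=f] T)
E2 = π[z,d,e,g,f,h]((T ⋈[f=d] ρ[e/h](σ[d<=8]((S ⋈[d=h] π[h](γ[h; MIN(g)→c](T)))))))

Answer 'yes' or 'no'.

E1 row counts bottom-up:
  S → 4
  T → 5
  γ[h; MIN(g)→c](T) → 5
  π[h](γ[h; MIN(g)→c](T)) → 5
  (S ⋈[d=h] π[h](γ[h; MIN(g)→c](T))) → 4
  σ[d<=8]((S ⋈[d=h] π[h](γ[h; MIN(g)→c](T)))) → 1
  ρ[e/h](σ[d<=8]((S ⋈[d=h] π[h](γ[h; MIN(g)→c](T))))) → 1
  T → 5
  (ρ[e/h](σ[d<=8]((S ⋈[d=h] π[h](γ[h; MIN(g)→c](T))))) ⋈[d=f] T) → 1
E2 row counts bottom-up:
  T → 5
  S → 4
  T → 5
  γ[h; MIN(g)→c](T) → 5
  π[h](γ[h; MIN(g)→c](T)) → 5
  (S ⋈[d=h] π[h](γ[h; MIN(g)→c](T))) → 4
  σ[d<=8]((S ⋈[d=h] π[h](γ[h; MIN(g)→c](T)))) → 1
  ρ[e/h](σ[d<=8]((S ⋈[d=h] π[h](γ[h; MIN(g)→c](T))))) → 1
  (T ⋈[f=d] ρ[e/h](σ[d<=8]((S ⋈[d=h] π[h](γ[h; MIN(g)→c](T)))))) → 1
  π[z,d,e,g,f,h]((T ⋈[f=d] ρ[e/h](σ[d<=8]((S ⋈[d=h] π[h](γ[h; MIN(g)→c](T))))))) → 1

E1 and E2 produce the same multiset:
z | d | e | g | f | h
p | 7 | 7 | 8 | 7 | 7

yes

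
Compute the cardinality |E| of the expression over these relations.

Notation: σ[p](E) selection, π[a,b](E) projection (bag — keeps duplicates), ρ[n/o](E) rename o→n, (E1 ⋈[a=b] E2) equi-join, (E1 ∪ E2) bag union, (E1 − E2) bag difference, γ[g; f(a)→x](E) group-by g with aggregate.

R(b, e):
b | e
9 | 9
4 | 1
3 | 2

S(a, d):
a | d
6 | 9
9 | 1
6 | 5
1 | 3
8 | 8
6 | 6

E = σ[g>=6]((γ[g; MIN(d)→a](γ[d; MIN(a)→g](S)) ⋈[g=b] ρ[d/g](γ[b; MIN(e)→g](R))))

Row counts bottom-up:
  S → 6
  γ[d; MIN(a)→g](S) → 6
  γ[g; MIN(d)→a](γ[d; MIN(a)→g](S)) → 4
  R → 3
  γ[b; MIN(e)→g](R) → 3
  ρ[d/g](γ[b; MIN(e)→g](R)) → 3
  (γ[g; MIN(d)→a](γ[d; MIN(a)→g](S)) ⋈[g=b] ρ[d/g](γ[b; MIN(e)→g](R))) → 1
  σ[g>=6]((γ[g; MIN(d)→a](γ[d; MIN(a)→g](S)) ⋈[g=b] ρ[d/g](γ[b; MIN(e)→g](R)))) → 1

|E| = 1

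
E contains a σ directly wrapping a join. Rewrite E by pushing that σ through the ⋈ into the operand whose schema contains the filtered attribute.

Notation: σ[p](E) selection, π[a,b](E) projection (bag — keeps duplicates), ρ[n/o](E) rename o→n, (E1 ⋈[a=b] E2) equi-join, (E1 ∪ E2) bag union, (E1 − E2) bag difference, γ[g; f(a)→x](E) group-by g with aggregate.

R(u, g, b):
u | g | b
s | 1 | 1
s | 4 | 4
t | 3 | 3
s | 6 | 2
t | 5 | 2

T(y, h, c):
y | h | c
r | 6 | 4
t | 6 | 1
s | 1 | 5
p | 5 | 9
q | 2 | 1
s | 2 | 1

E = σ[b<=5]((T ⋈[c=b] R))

σ filters on b, owned by the right side.
E' = (T ⋈[c=b] σ[b<=5](R))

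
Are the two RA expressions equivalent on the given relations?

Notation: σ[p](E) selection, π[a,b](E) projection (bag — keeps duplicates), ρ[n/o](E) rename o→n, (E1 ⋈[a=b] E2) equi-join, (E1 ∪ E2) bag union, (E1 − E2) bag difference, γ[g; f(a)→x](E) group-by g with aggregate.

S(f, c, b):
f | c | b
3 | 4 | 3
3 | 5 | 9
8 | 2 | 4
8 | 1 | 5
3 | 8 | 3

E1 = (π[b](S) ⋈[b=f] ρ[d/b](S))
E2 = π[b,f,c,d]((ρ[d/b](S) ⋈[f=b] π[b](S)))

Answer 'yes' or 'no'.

E1 row counts bottom-up:
  S → 5
  π[b](S) → 5
  S → 5
  ρ[d/b](S) → 5
  (π[b](S) ⋈[b=f] ρ[d/b](S)) → 6
E2 row counts bottom-up:
  S → 5
  ρ[d/b](S) → 5
  S → 5
  π[b](S) → 5
  (ρ[d/b](S) ⋈[f=b] π[b](S)) → 6
  π[b,f,c,d]((ρ[d/b](S) ⋈[f=b] π[b](S))) → 6

E1 and E2 produce the same multiset:
b | f | c | d
3 | 3 | 4 | 3
3 | 3 | 4 | 3
3 | 3 | 5 | 9
3 | 3 | 5 | 9
3 | 3 | 8 | 3
3 | 3 | 8 | 3

yes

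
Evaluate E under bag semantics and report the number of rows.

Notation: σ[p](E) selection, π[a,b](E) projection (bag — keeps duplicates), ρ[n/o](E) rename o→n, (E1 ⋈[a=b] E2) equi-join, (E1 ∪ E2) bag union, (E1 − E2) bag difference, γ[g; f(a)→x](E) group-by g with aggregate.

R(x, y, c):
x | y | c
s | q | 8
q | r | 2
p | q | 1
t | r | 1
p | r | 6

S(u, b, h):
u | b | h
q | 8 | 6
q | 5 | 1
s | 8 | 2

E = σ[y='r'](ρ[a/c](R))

Per-node cardinality:
  R → 5
  ρ[a/c](R) → 5
  σ[y='r'](ρ[a/c](R)) → 3

|E| = 3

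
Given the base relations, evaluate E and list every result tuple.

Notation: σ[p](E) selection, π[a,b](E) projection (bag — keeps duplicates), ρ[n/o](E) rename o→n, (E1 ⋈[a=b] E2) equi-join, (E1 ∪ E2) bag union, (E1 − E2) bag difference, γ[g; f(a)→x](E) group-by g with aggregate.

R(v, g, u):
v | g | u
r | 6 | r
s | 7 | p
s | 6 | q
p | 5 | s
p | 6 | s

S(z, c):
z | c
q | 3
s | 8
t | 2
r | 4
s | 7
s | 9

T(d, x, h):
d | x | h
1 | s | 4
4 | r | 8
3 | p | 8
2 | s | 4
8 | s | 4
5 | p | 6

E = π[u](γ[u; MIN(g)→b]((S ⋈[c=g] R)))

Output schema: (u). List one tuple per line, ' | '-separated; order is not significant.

Stepwise |·|:
  S → 6
  R → 5
  (S ⋈[c=g] R) → 1
  γ[u; MIN(g)→b]((S ⋈[c=g] R)) → 1
  π[u](γ[u; MIN(g)→b]((S ⋈[c=g] R))) → 1

== RESULT ==
u
p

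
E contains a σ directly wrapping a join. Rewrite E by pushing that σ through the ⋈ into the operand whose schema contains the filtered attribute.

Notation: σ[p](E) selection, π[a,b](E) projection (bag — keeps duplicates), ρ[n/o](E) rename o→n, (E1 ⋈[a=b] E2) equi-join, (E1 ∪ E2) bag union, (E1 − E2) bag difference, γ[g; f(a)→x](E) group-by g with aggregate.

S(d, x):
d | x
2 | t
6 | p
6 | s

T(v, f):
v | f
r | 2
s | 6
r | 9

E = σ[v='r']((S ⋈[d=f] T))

σ filters on v, owned by the right side.
E' = (S ⋈[d=f] σ[v='r'](T))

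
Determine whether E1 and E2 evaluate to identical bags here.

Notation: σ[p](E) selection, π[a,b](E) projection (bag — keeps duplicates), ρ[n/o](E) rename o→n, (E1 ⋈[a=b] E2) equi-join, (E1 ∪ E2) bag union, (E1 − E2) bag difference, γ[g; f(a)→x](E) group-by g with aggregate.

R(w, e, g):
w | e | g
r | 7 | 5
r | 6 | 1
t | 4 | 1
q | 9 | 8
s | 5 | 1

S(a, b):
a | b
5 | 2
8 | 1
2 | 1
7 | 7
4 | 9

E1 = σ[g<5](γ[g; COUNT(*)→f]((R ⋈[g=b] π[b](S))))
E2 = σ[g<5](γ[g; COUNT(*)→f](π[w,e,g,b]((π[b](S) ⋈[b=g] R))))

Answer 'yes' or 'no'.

E1 subexpression sizes:
  R → 5
  S → 5
  π[b](S) → 5
  (R ⋈[g=b] π[b](S)) → 6
  γ[g; COUNT(*)→f]((R ⋈[g=b] π[b](S))) → 1
  σ[g<5](γ[g; COUNT(*)→f]((R ⋈[g=b] π[b](S)))) → 1
E2 subexpression sizes:
  S → 5
  π[b](S) → 5
  R → 5
  (π[b](S) ⋈[b=g] R) → 6
  π[w,e,g,b]((π[b](S) ⋈[b=g] R)) → 6
  γ[g; COUNT(*)→f](π[w,e,g,b]((π[b](S) ⋈[b=g] R))) → 1
  σ[g<5](γ[g; COUNT(*)→f](π[w,e,g,b]((π[b](S) ⋈[b=g] R)))) → 1

E1 and E2 produce the same multiset:
g | f
1 | 6

yes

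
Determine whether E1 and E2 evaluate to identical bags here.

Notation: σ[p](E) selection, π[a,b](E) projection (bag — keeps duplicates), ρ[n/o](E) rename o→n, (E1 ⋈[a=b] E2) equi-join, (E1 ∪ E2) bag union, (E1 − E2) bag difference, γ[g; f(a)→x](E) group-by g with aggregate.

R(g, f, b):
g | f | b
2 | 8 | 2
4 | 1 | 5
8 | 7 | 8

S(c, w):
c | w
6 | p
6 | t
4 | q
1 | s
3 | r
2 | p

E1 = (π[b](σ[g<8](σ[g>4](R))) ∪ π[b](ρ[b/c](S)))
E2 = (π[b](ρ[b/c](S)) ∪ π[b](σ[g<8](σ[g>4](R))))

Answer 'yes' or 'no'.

E1 per-node cardinality:
  R → 3
  σ[g>4](R) → 1
  σ[g<8](σ[g>4](R)) → 0
  π[b](σ[g<8](σ[g>4](R))) → 0
  S → 6
  ρ[b/c](S) → 6
  π[b](ρ[b/c](S)) → 6
  (π[b](σ[g<8](σ[g>4](R))) ∪ π[b](ρ[b/c](S))) → 6
E2 per-node cardinality:
  S → 6
  ρ[b/c](S) → 6
  π[b](ρ[b/c](S)) → 6
  R → 3
  σ[g>4](R) → 1
  σ[g<8](σ[g>4](R)) → 0
  π[b](σ[g<8](σ[g>4](R))) → 0
  (π[b](ρ[b/c](S)) ∪ π[b](σ[g<8](σ[g>4](R)))) → 6

E1 and E2 produce the same multiset:
b
1
2
3
4
6
6

yes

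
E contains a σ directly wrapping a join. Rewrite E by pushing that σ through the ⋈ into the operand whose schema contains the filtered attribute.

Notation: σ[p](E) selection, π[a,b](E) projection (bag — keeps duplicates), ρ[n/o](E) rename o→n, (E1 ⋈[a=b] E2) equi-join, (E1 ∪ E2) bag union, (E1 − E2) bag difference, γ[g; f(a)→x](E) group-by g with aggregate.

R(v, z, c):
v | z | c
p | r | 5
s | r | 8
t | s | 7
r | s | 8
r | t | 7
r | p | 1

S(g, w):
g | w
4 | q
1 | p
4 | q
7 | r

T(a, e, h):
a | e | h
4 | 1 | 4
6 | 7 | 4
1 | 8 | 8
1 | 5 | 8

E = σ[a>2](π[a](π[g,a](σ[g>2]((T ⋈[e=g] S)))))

σ filters on g, owned by the right side.
E' = σ[a>2](π[a](π[g,a]((T ⋈[e=g] σ[g>2](S)))))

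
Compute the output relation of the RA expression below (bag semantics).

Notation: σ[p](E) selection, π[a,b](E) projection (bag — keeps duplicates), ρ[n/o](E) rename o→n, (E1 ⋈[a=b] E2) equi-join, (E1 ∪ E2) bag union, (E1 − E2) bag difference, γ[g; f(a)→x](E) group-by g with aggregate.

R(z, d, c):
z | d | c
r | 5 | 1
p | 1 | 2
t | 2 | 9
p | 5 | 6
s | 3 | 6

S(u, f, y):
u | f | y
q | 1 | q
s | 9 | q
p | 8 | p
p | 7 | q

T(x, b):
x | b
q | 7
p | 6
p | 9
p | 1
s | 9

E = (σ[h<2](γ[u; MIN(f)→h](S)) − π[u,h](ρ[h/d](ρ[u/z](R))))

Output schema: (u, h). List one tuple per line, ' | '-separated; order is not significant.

Row counts bottom-up:
  S → 4
  γ[u; MIN(f)→h](S) → 3
  σ[h<2](γ[u; MIN(f)→h](S)) → 1
  R → 5
  ρ[u/z](R) → 5
  ρ[h/d](ρ[u/z](R)) → 5
  π[u,h](ρ[h/d](ρ[u/z](R))) → 5
  (σ[h<2](γ[u; MIN(f)→h](S)) − π[u,h](ρ[h/d](ρ[u/z](R)))) → 1

== RESULT ==
u | h
q | 1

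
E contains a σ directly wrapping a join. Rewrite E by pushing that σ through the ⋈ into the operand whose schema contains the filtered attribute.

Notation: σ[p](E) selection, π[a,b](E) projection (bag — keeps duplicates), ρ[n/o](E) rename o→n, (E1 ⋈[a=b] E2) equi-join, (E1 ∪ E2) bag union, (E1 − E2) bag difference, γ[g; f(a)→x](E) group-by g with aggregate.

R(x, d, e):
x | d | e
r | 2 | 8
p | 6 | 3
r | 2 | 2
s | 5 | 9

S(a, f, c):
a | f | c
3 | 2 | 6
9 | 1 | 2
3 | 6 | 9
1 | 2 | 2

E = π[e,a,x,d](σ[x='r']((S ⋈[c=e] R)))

σ filters on x, owned by the right side.
E' = π[e,a,x,d]((S ⋈[c=e] σ[x='r'](R)))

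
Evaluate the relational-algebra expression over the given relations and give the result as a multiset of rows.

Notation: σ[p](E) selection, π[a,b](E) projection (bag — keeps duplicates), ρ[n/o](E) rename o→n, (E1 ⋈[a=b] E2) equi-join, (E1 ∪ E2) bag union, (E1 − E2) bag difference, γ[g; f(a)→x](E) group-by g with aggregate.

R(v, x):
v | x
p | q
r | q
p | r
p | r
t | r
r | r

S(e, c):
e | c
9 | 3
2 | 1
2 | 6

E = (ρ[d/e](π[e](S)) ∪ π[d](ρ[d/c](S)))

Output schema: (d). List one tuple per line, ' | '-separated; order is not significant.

Subexpression sizes:
  S → 3
  π[e](S) → 3
  ρ[d/e](π[e](S)) → 3
  S → 3
  ρ[d/c](S) → 3
  π[d](ρ[d/c](S)) → 3
  (ρ[d/e](π[e](S)) ∪ π[d](ρ[d/c](S))) → 6

== RESULT ==
d
1
2
2
3
6
9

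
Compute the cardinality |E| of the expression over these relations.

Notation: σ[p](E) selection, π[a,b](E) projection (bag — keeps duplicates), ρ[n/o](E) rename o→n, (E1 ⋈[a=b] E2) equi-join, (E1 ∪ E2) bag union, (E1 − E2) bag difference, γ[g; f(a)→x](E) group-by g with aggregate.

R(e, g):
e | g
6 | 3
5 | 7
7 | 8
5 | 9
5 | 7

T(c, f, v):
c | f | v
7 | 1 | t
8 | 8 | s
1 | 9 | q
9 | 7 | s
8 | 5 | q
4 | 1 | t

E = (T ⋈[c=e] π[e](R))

Subexpression sizes:
  T → 6
  R → 5
  π[e](R) → 5
  (T ⋈[c=e] π[e](R)) → 1

|E| = 1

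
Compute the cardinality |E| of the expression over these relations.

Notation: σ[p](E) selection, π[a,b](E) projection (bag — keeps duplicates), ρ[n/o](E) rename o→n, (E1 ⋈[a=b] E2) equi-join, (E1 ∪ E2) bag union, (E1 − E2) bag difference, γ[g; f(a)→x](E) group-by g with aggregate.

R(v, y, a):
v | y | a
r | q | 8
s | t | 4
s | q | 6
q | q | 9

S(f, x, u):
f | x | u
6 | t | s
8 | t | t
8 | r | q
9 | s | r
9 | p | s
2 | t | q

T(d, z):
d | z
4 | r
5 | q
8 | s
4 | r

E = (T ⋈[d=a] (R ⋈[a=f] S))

Per-node cardinality:
  T → 4
  R → 4
  S → 6
  (R ⋈[a=f] S) → 5
  (T ⋈[d=a] (R ⋈[a=f] S)) → 2

|E| = 2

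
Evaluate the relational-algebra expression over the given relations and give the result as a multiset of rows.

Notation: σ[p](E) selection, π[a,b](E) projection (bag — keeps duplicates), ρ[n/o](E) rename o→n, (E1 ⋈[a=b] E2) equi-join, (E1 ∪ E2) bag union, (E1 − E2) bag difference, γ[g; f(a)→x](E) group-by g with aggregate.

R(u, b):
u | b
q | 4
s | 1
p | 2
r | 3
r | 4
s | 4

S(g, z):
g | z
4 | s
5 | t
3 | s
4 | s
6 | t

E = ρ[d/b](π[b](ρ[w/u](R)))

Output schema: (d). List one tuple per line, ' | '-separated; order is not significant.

Row counts bottom-up:
  R → 6
  ρ[w/u](R) → 6
  π[b](ρ[w/u](R)) → 6
  ρ[d/b](π[b](ρ[w/u](R))) → 6

== RESULT ==
d
1
2
3
4
4
4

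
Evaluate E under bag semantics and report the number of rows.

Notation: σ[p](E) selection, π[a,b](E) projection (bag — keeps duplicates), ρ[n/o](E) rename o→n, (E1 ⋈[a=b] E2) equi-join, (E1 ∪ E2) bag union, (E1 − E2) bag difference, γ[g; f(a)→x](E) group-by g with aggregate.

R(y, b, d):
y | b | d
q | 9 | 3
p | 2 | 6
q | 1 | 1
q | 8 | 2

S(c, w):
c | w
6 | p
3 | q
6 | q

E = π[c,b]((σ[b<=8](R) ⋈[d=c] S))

Stepwise |·|:
  R → 4
  σ[b<=8](R) → 3
  S → 3
  (σ[b<=8](R) ⋈[d=c] S) → 2
  π[c,b]((σ[b<=8](R) ⋈[d=c] S)) → 2

|E| = 2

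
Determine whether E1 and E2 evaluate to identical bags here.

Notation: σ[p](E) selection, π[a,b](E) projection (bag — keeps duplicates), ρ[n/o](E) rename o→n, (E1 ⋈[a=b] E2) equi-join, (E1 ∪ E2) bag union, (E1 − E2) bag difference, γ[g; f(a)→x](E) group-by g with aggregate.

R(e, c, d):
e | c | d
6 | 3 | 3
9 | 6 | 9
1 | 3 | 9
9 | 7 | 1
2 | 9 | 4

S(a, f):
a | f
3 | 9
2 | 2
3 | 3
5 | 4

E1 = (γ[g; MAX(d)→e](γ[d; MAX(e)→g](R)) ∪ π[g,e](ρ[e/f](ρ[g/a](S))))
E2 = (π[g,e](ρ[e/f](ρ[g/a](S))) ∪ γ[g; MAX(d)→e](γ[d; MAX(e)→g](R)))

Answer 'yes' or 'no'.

E1 subexpression sizes:
  R → 5
  γ[d; MAX(e)→g](R) → 4
  γ[g; MAX(d)→e](γ[d; MAX(e)→g](R)) → 3
  S → 4
  ρ[g/a](S) → 4
  ρ[e/f](ρ[g/a](S)) → 4
  π[g,e](ρ[e/f](ρ[g/a](S))) → 4
  (γ[g; MAX(d)→e](γ[d; MAX(e)→g](R)) ∪ π[g,e](ρ[e/f](ρ[g/a](S)))) → 7
E2 subexpression sizes:
  S → 4
  ρ[g/a](S) → 4
  ρ[e/f](ρ[g/a](S)) → 4
  π[g,e](ρ[e/f](ρ[g/a](S))) → 4
  R → 5
  γ[d; MAX(e)→g](R) → 4
  γ[g; MAX(d)→e](γ[d; MAX(e)→g](R)) → 3
  (π[g,e](ρ[e/f](ρ[g/a](S))) ∪ γ[g; MAX(d)→e](γ[d; MAX(e)→g](R))) → 7

E1 and E2 produce the same multiset:
g | e
2 | 2
2 | 4
3 | 3
3 | 9
5 | 4
6 | 3
9 | 9

yes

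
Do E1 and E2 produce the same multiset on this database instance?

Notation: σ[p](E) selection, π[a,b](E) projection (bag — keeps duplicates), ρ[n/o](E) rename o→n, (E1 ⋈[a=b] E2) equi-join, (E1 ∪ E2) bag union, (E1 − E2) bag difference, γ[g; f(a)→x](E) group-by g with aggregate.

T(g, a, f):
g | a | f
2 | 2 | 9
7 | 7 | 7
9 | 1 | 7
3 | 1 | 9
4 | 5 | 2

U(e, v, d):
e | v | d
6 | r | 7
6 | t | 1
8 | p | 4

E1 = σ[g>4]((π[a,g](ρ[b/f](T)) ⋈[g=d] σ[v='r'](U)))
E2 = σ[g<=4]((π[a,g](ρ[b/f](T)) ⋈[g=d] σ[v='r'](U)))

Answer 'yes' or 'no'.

E1 row counts bottom-up:
  T → 5
  ρ[b/f](T) → 5
  π[a,g](ρ[b/f](T)) → 5
  U → 3
  σ[v='r'](U) → 1
  (π[a,g](ρ[b/f](T)) ⋈[g=d] σ[v='r'](U)) → 1
  σ[g>4]((π[a,g](ρ[b/f](T)) ⋈[g=d] σ[v='r'](U))) → 1
E2 row counts bottom-up:
  T → 5
  ρ[b/f](T) → 5
  π[a,g](ρ[b/f](T)) → 5
  U → 3
  σ[v='r'](U) → 1
  (π[a,g](ρ[b/f](T)) ⋈[g=d] σ[v='r'](U)) → 1
  σ[g<=4]((π[a,g](ρ[b/f](T)) ⋈[g=d] σ[v='r'](U))) → 0

E1 result:
a | g | e | v | d
7 | 7 | 6 | r | 7
E2 result:
a | g | e | v | d
(0 rows)
Witness: (7, 7, 6, 'r', 7) appears 1× in E1 but 0× in E2.

no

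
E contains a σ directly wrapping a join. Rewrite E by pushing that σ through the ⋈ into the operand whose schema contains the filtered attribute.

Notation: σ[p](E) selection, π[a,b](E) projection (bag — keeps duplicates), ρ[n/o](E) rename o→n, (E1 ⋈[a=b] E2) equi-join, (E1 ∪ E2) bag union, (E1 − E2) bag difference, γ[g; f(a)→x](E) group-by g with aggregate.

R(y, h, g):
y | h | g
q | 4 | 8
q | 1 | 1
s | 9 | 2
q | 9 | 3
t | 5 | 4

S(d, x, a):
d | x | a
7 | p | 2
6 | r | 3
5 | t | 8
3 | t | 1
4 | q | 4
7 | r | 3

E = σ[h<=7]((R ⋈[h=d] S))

σ filters on h, owned by the left side.
E' = (σ[h<=7](R) ⋈[h=d] S)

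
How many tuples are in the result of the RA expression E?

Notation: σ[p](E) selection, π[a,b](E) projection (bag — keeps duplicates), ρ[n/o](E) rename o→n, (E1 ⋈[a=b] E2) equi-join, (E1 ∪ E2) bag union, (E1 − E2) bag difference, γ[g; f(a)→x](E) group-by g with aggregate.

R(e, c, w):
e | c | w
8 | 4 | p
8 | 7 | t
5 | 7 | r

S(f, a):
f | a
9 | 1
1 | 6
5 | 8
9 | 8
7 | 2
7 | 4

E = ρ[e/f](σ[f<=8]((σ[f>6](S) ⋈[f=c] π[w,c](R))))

Per-node cardinality:
  S → 6
  σ[f>6](S) → 4
  R → 3
  π[w,c](R) → 3
  (σ[f>6](S) ⋈[f=c] π[w,c](R)) → 4
  σ[f<=8]((σ[f>6](S) ⋈[f=c] π[w,c](R))) → 4
  ρ[e/f](σ[f<=8]((σ[f>6](S) ⋈[f=c] π[w,c](R)))) → 4

|E| = 4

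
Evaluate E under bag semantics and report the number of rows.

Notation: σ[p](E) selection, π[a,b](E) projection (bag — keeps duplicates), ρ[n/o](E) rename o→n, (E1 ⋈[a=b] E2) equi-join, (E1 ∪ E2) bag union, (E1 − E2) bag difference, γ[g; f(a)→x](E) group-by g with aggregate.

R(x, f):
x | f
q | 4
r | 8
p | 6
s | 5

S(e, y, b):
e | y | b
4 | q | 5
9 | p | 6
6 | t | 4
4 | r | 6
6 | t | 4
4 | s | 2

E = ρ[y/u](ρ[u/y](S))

Stepwise |·|:
  S → 6
  ρ[u/y](S) → 6
  ρ[y/u](ρ[u/y](S)) → 6

|E| = 6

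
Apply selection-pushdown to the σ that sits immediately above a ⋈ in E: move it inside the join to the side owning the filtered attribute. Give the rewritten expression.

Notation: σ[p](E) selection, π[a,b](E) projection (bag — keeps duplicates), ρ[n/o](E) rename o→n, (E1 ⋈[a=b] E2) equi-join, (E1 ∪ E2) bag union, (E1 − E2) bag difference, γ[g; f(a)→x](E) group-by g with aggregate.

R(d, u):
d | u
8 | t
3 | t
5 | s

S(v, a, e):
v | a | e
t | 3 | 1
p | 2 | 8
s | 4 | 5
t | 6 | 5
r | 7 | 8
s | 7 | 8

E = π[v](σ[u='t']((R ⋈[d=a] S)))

σ filters on u, owned by the left side.
E' = π[v]((σ[u='t'](R) ⋈[d=a] S))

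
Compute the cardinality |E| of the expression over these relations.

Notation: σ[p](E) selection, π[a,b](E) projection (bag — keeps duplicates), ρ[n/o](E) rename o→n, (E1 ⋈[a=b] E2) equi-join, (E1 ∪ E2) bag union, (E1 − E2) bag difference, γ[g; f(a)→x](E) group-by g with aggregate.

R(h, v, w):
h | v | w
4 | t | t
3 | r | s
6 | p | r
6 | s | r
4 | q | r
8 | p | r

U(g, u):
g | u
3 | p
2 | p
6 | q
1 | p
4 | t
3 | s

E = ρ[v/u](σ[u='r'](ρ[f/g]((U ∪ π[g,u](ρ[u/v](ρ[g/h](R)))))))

Row counts bottom-up:
  U → 6
  R → 6
  ρ[g/h](R) → 6
  ρ[u/v](ρ[g/h](R)) → 6
  π[g,u](ρ[u/v](ρ[g/h](R))) → 6
  (U ∪ π[g,u](ρ[u/v](ρ[g/h](R)))) → 12
  ρ[f/g]((U ∪ π[g,u](ρ[u/v](ρ[g/h](R))))) → 12
  σ[u='r'](ρ[f/g]((U ∪ π[g,u](ρ[u/v](ρ[g/h](R)))))) → 1
  ρ[v/u](σ[u='r'](ρ[f/g]((U ∪ π[g,u](ρ[u/v](ρ[g/h](R))))))) → 1

|E| = 1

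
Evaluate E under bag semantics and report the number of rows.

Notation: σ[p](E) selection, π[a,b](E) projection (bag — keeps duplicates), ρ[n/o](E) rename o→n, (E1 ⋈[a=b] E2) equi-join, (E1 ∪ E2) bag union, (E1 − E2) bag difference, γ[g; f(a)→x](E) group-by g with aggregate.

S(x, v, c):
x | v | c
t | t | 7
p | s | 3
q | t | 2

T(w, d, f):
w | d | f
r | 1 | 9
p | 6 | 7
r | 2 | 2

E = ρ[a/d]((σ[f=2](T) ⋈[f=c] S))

Subexpression sizes:
  T → 3
  σ[f=2](T) → 1
  S → 3
  (σ[f=2](T) ⋈[f=c] S) → 1
  ρ[a/d]((σ[f=2](T) ⋈[f=c] S)) → 1

|E| = 1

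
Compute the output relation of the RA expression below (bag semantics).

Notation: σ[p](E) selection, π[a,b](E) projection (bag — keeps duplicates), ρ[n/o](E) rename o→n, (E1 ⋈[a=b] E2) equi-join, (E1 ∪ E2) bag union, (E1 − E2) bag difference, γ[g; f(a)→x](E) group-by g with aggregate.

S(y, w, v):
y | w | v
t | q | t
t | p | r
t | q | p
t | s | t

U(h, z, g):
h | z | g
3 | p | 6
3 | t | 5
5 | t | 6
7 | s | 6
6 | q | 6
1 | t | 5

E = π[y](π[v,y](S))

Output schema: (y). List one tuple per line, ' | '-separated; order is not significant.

Per-node cardinality:
  S → 4
  π[v,y](S) → 4
  π[y](π[v,y](S)) → 4

== RESULT ==
y
t
t
t
t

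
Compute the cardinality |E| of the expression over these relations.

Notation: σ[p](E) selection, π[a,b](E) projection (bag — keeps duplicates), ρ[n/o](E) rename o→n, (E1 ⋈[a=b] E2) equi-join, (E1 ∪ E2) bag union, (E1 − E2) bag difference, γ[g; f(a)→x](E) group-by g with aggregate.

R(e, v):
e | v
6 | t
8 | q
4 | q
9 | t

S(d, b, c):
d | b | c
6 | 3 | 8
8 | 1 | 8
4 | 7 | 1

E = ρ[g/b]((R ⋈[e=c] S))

Subexpression sizes:
  R → 4
  S → 3
  (R ⋈[e=c] S) → 2
  ρ[g/b]((R ⋈[e=c] S)) → 2

|E| = 2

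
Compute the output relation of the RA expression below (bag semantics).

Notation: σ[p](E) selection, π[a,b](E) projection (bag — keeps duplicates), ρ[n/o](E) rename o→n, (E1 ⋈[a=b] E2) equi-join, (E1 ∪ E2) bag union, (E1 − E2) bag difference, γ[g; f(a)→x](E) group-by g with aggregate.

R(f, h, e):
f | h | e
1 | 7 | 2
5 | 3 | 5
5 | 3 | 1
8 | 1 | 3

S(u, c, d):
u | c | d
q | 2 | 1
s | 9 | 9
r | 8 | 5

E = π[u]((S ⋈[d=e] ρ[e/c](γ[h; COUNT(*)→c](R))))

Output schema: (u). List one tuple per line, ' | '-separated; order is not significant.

Row counts bottom-up:
  S → 3
  R → 4
  γ[h; COUNT(*)→c](R) → 3
  ρ[e/c](γ[h; COUNT(*)→c](R)) → 3
  (S ⋈[d=e] ρ[e/c](γ[h; COUNT(*)→c](R))) → 2
  π[u]((S ⋈[d=e] ρ[e/c](γ[h; COUNT(*)→c](R)))) → 2

== RESULT ==
u
q
q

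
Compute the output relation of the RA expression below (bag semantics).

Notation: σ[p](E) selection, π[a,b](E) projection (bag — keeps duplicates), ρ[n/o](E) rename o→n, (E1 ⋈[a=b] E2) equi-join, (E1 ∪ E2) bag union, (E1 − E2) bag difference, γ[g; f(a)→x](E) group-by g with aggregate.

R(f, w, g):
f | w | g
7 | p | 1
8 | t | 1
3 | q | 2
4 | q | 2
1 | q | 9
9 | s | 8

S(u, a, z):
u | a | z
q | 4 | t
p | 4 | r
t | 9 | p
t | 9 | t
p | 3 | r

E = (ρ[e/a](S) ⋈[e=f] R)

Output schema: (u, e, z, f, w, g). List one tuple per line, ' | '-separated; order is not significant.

Per-node cardinality:
  S → 5
  ρ[e/a](S) → 5
  R → 6
  (ρ[e/a](S) ⋈[e=f] R) → 5

== RESULT ==
u | e | z | f | w | g
p | 3 | r | 3 | q | 2
p | 4 | r | 4 | q | 2
q | 4 | t | 4 | q | 2
t | 9 | p | 9 | s | 8
t | 9 | t | 9 | s | 8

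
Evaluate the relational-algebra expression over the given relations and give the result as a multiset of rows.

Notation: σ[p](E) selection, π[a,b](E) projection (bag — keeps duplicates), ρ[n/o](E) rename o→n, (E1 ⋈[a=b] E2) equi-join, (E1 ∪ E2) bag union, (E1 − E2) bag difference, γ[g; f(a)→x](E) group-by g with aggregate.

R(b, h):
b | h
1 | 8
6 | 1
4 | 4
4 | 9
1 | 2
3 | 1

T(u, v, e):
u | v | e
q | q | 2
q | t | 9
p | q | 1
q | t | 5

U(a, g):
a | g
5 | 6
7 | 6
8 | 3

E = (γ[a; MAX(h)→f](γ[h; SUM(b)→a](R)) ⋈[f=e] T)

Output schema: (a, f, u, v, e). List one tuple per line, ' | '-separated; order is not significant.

Subexpression sizes:
  R → 6
  γ[h; SUM(b)→a](R) → 5
  γ[a; MAX(h)→f](γ[h; SUM(b)→a](R)) → 3
  T → 4
  (γ[a; MAX(h)→f](γ[h; SUM(b)→a](R)) ⋈[f=e] T) → 2

== RESULT ==
a | f | u | v | e
4 | 9 | q | t | 9
9 | 1 | p | q | 1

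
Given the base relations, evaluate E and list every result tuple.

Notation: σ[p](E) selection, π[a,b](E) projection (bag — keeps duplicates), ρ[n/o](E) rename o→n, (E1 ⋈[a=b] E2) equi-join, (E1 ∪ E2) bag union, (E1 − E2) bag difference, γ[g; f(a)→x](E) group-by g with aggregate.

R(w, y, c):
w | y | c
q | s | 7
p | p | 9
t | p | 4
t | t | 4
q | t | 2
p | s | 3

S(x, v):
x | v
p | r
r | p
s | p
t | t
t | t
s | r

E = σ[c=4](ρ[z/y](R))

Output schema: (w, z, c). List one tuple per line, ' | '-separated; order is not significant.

Subexpression sizes:
  R → 6
  ρ[z/y](R) → 6
  σ[c=4](ρ[z/y](R)) → 2

== RESULT ==
w | z | c
t | p | 4
t | t | 4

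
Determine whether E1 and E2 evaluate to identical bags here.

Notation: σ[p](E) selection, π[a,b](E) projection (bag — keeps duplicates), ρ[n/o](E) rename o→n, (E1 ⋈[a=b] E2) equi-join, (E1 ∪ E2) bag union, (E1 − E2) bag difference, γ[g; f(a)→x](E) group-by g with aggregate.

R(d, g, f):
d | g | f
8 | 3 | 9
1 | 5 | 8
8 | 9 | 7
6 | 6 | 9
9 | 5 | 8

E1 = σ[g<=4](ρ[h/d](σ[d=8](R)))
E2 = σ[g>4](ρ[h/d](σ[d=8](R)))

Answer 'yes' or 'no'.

E1 per-node cardinality:
  R → 5
  σ[d=8](R) → 2
  ρ[h/d](σ[d=8](R)) → 2
  σ[g<=4](ρ[h/d](σ[d=8](R))) → 1
E2 per-node cardinality:
  R → 5
  σ[d=8](R) → 2
  ρ[h/d](σ[d=8](R)) → 2
  σ[g>4](ρ[h/d](σ[d=8](R))) → 1

E1 result:
h | g | f
8 | 3 | 9
E2 result:
h | g | f
8 | 9 | 7
Witness: (8, 9, 7) appears 0× in E1 but 1× in E2.

no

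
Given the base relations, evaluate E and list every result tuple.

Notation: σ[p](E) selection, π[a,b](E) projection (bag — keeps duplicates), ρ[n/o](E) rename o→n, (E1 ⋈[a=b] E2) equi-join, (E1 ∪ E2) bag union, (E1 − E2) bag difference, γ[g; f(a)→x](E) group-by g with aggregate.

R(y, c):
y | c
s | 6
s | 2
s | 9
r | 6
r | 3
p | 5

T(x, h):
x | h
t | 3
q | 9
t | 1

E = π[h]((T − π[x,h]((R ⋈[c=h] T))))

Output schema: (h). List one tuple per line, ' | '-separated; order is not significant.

Stepwise |·|:
  T → 3
  R → 6
  T → 3
  (R ⋈[c=h] T) → 2
  π[x,h]((R ⋈[c=h] T)) → 2
  (T − π[x,h]((R ⋈[c=h] T))) → 1
  π[h]((T − π[x,h]((R ⋈[c=h] T)))) → 1

== RESULT ==
h
1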